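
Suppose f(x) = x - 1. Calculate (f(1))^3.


0


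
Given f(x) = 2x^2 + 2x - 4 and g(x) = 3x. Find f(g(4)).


g(4) = 12
f(12) = 2*(12)^2 + 2*(12) - 4 = 308

308


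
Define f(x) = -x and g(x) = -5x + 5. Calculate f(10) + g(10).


f(10) = -10
g(10) = -45
Sum = -55

-55


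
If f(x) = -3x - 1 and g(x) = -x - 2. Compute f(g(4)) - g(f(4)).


f(g(4)) = 17
g(f(4)) = 11
Difference = 6

6


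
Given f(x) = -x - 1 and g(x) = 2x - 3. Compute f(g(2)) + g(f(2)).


f(g(2)) = -2
g(f(2)) = -9
Sum = -11

-11


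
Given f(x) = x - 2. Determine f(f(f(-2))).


f(-2) = -4
f(-4) = -6
f(-6) = -8

-8


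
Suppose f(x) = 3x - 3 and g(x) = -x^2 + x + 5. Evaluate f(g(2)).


g(2) = 3
f(3) = 6

6


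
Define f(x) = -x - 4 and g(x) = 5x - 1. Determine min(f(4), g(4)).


f(4) = -8
g(4) = 19
min = -8

-8


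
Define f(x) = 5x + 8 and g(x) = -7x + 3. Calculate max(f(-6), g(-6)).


f(-6) = -22
g(-6) = 45
max = 45

45


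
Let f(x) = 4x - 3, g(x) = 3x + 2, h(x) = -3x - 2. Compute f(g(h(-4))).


h(-4) = 10
g(10) = 32
f(32) = 125

125


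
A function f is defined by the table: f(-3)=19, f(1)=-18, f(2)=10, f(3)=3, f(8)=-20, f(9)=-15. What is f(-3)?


Reading from the table at x = -3

19


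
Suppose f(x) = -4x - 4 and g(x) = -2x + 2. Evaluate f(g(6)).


g(6) = -10
f(-10) = 36

36


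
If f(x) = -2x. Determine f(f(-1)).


f(-1) = 2
f(2) = -4

-4


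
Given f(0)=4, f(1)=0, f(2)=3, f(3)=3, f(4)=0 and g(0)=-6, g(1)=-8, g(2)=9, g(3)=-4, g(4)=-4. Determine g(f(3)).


f(3) = 3
g(3) = -4

-4


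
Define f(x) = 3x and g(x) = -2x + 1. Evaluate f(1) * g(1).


f(1) = 3
g(1) = -1
Product = -3

-3


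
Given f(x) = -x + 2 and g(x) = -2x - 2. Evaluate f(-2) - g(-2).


2


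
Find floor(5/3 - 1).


0


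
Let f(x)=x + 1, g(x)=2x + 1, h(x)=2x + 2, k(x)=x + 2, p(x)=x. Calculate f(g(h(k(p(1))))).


p(1) = 1
k(1) = 3
h(3) = 8
g(8) = 17
f(17) = 18

18


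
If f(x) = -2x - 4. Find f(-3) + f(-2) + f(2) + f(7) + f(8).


-44


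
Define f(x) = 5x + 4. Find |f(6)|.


f(6) = 34
|34| = 34

34


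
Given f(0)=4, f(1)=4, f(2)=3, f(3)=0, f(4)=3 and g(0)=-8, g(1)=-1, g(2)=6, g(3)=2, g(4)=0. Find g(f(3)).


f(3) = 0
g(0) = -8

-8


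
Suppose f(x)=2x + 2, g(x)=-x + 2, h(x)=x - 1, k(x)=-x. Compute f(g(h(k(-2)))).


4


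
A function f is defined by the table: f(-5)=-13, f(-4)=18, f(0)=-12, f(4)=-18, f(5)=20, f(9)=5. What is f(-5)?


-13


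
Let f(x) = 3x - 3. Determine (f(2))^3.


f(2) = 3
(3)^3 = 27

27


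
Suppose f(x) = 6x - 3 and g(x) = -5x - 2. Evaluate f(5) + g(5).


f(5) = 27
g(5) = -27
Sum = 0

0


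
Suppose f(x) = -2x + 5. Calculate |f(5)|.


5


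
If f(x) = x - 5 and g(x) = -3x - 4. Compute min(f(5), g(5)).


-19


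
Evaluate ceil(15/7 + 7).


15/7 = 2.1429
2.1429 + 7 = 9.1429
ceil(9.1429) = 10

10


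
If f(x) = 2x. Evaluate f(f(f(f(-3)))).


f(-3) = -6
f(-6) = -12
f(-12) = -24
f(-24) = -48

-48


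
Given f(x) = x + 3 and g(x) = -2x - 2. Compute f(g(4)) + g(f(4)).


f(g(4)) = -7
g(f(4)) = -16
Sum = -23

-23


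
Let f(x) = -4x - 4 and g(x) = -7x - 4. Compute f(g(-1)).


g(-1) = 3
f(3) = -16

-16


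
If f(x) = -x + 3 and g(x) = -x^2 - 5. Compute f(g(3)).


g(3) = -14
f(-14) = 17

17


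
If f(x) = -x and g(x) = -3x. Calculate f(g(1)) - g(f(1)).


0


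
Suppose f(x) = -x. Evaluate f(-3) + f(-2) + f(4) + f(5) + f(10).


f(-3) = 3
f(-2) = 2
f(4) = -4
f(5) = -5
f(10) = -10
Sum = -14

-14


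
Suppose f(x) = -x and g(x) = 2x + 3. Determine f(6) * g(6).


f(6) = -6
g(6) = 15
Product = -90

-90


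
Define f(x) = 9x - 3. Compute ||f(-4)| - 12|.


f(-4) = -39
|-39| = 39
|39 - 12| = 27

27


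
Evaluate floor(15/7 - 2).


15/7 = 2.1429
2.1429 - 2 = 0.1429
floor(0.1429) = 0

0


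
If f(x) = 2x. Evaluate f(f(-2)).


-8


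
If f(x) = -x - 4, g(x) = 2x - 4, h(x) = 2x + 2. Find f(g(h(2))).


h(2) = 6
g(6) = 8
f(8) = -12

-12


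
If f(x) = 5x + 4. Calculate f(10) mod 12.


6


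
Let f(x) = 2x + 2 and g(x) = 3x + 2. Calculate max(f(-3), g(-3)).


f(-3) = -4
g(-3) = -7
max = -4

-4


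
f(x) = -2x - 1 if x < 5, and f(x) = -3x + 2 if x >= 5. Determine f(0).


0 satisfies x < 5
f(0) = -1

-1


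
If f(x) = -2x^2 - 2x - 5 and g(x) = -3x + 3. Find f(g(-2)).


g(-2) = 9
f(9) = (-2)*(9)^2 - 2*(9) - 5 = -185

-185


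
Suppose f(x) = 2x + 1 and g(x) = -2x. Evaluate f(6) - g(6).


25


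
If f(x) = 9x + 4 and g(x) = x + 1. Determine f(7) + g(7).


f(7) = 67
g(7) = 8
Sum = 75

75


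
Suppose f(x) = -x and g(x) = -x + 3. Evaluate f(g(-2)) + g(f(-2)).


-4


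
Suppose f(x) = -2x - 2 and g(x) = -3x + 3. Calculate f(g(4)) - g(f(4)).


f(g(4)) = 16
g(f(4)) = 33
Difference = -17

-17


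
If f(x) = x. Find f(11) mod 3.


f(11) = 11
11 mod 3 = 2

2


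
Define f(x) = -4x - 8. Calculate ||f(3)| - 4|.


f(3) = -20
|-20| = 20
|20 - 4| = 16

16


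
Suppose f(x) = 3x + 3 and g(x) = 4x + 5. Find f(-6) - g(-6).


f(-6) = -15
g(-6) = -19
Difference = 4

4


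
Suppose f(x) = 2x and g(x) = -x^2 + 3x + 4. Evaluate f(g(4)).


g(4) = 0
f(0) = 0

0


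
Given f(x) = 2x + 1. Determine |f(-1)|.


f(-1) = -1
|-1| = 1

1


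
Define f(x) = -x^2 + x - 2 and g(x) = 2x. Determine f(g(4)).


-58


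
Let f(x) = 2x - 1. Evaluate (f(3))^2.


f(3) = 5
(5)^2 = 25

25


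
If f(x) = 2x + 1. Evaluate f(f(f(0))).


7


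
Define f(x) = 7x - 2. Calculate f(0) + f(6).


f(0) = -2
f(6) = 40
Sum = 38

38


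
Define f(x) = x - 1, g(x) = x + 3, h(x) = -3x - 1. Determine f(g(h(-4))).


h(-4) = 11
g(11) = 14
f(14) = 13

13


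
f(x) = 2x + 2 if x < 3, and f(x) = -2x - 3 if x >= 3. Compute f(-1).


-1 satisfies x < 3
f(-1) = 0

0


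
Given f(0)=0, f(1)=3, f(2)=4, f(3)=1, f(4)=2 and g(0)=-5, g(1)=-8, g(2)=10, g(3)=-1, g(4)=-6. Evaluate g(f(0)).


f(0) = 0
g(0) = -5

-5


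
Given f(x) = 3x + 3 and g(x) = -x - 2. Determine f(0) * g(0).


-6


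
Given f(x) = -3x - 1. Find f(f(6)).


f(6) = -19
f(-19) = 56

56


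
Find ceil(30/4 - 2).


6


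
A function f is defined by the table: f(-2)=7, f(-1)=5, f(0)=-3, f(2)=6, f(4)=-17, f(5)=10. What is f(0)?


Reading from the table at x = 0

-3


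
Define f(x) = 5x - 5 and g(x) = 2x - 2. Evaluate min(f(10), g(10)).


f(10) = 45
g(10) = 18
min = 18

18


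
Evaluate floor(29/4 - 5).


29/4 = 7.25
7.25 - 5 = 2.25
floor(2.25) = 2

2


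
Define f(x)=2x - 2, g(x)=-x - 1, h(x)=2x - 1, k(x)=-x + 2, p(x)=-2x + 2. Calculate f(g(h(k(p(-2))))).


p(-2) = 6
k(6) = -4
h(-4) = -9
g(-9) = 8
f(8) = 14

14


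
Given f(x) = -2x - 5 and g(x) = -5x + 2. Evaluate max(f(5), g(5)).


f(5) = -15
g(5) = -23
max = -15

-15


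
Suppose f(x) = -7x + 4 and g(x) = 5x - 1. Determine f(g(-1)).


g(-1) = -6
f(-6) = 46

46


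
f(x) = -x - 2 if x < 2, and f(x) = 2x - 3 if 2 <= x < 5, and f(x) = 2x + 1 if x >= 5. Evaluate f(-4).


-4 satisfies x < 2
f(-4) = 2

2


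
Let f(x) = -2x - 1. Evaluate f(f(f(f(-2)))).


f(-2) = 3
f(3) = -7
f(-7) = 13
f(13) = -27

-27


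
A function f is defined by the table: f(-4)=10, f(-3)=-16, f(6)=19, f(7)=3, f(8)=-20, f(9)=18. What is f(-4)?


Reading from the table at x = -4

10


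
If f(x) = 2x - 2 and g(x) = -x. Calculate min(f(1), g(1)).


f(1) = 0
g(1) = -1
min = -1

-1


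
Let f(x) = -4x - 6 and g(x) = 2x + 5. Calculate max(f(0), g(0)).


5


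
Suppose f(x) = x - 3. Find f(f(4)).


f(4) = 1
f(1) = -2

-2


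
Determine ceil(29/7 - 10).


29/7 = 4.1429
4.1429 - 10 = -5.8571
ceil(-5.8571) = -5

-5


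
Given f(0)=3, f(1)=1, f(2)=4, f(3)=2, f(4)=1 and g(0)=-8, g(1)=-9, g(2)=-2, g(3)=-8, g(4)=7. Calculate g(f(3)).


f(3) = 2
g(2) = -2

-2


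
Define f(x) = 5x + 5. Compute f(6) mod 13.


f(6) = 35
35 mod 13 = 9

9


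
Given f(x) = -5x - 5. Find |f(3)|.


f(3) = -20
|-20| = 20

20


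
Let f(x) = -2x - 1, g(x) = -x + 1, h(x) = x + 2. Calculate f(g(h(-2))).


-3


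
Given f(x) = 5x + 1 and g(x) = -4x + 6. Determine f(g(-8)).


g(-8) = 38
f(38) = 191

191


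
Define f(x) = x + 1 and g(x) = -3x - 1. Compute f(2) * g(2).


f(2) = 3
g(2) = -7
Product = -21

-21


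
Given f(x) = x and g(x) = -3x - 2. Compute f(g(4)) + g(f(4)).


f(g(4)) = -14
g(f(4)) = -14
Sum = -28

-28


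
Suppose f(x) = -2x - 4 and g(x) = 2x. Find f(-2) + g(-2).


f(-2) = 0
g(-2) = -4
Sum = -4

-4


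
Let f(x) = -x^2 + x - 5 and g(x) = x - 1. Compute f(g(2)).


g(2) = 1
f(1) = (-1)*(1)^2 + 1*(1) - 5 = -5

-5


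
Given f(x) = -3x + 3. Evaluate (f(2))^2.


f(2) = -3
(-3)^2 = 9

9


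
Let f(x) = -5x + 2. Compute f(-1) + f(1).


f(-1) = 7
f(1) = -3
Sum = 4

4


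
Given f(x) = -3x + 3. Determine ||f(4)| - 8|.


f(4) = -9
|-9| = 9
|9 - 8| = 1

1


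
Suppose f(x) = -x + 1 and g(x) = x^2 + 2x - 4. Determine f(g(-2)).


5


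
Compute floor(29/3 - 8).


1


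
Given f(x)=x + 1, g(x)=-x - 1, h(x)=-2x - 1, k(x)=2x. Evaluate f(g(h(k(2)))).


k(2) = 4
h(4) = -9
g(-9) = 8
f(8) = 9

9


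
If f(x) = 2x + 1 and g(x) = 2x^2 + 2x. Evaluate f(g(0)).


g(0) = 0
f(0) = 1

1


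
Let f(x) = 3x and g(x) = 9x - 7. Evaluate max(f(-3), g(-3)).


f(-3) = -9
g(-3) = -34
max = -9

-9


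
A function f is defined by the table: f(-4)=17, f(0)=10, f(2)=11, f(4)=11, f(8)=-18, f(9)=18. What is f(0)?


Reading from the table at x = 0

10


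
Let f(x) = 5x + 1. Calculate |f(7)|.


f(7) = 36
|36| = 36

36


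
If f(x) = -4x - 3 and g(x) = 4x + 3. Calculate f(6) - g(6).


-54


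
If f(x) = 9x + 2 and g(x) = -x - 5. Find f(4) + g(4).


f(4) = 38
g(4) = -9
Sum = 29

29


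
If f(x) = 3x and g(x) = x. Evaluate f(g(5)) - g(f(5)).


f(g(5)) = 15
g(f(5)) = 15
Difference = 0

0


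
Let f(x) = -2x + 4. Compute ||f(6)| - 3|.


f(6) = -8
|-8| = 8
|8 - 3| = 5

5


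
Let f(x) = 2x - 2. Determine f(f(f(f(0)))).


f(0) = -2
f(-2) = -6
f(-6) = -14
f(-14) = -30

-30


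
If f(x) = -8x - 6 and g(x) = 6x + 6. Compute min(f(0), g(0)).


f(0) = -6
g(0) = 6
min = -6

-6


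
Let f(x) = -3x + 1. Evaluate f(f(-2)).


f(-2) = 7
f(7) = -20

-20


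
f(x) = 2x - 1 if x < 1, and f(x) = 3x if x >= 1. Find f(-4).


-4 satisfies x < 1
f(-4) = -9

-9


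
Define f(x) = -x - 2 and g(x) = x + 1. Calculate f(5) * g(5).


f(5) = -7
g(5) = 6
Product = -42

-42


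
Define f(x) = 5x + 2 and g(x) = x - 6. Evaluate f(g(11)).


g(11) = 5
f(5) = 27

27


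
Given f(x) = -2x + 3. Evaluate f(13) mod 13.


f(13) = -23
-23 mod 13 = 3

3


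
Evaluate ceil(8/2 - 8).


8/2 = 4
4 - 8 = -4
ceil(-4) = -4

-4


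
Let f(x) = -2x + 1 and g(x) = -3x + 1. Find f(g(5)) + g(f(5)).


f(g(5)) = 29
g(f(5)) = 28
Sum = 57

57


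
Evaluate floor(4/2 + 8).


4/2 = 2
2 + 8 = 10
floor(10) = 10

10


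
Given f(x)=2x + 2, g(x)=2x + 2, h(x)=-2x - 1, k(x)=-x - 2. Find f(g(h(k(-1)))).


k(-1) = -1
h(-1) = 1
g(1) = 4
f(4) = 10

10


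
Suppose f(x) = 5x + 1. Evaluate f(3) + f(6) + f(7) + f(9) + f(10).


f(3) = 16
f(6) = 31
f(7) = 36
f(9) = 46
f(10) = 51
Sum = 180

180


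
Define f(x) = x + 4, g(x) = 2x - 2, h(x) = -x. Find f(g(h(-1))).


4


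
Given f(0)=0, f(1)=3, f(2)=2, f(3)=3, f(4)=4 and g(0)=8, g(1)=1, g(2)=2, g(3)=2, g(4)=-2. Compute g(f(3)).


f(3) = 3
g(3) = 2

2


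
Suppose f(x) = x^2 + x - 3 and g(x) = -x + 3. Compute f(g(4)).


g(4) = -1
f(-1) = 1*(-1)^2 + 1*(-1) - 3 = -3

-3


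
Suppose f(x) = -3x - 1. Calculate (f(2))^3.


f(2) = -7
(-7)^3 = -343

-343


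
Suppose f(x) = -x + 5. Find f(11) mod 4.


f(11) = -6
-6 mod 4 = 2

2


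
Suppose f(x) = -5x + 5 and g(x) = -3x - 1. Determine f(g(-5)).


g(-5) = 14
f(14) = -65

-65


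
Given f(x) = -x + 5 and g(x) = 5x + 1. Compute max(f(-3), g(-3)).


f(-3) = 8
g(-3) = -14
max = 8

8


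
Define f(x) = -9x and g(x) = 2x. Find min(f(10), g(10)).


f(10) = -90
g(10) = 20
min = -90

-90


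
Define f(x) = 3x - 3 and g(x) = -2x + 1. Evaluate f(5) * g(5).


f(5) = 12
g(5) = -9
Product = -108

-108


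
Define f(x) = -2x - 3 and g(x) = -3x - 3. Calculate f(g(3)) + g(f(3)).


45


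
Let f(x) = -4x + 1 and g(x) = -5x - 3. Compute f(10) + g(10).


f(10) = -39
g(10) = -53
Sum = -92

-92


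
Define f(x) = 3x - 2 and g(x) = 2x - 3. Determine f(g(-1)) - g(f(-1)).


f(g(-1)) = -17
g(f(-1)) = -13
Difference = -4

-4


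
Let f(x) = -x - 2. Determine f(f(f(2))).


f(2) = -4
f(-4) = 2
f(2) = -4

-4


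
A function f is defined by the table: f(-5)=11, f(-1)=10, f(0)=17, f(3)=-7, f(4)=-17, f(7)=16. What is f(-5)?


Reading from the table at x = -5

11


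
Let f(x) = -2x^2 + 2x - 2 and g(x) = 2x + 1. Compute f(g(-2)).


g(-2) = -3
f(-3) = (-2)*(-3)^2 + 2*(-3) - 2 = -26

-26


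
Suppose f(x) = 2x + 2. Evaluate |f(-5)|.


8


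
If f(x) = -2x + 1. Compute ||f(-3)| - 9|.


2


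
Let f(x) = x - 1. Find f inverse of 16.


Solve x - 1 = 16
x = (16 + 1) / 1 = 17

17


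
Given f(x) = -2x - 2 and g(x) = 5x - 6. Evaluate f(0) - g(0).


f(0) = -2
g(0) = -6
Difference = 4

4


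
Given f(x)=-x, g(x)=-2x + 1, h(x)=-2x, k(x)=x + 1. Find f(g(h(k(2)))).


k(2) = 3
h(3) = -6
g(-6) = 13
f(13) = -13

-13


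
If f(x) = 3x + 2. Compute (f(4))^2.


f(4) = 14
(14)^2 = 196

196


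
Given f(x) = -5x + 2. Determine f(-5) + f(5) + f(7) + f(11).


f(-5) = 27
f(5) = -23
f(7) = -33
f(11) = -53
Sum = -82

-82


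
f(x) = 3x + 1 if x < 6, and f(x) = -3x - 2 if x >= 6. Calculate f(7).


7 satisfies x >= 6
f(7) = -23

-23


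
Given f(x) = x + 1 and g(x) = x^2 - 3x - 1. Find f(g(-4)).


g(-4) = 27
f(27) = 28

28


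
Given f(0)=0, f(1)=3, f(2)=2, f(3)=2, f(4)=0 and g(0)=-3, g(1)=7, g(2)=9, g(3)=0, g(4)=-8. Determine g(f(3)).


f(3) = 2
g(2) = 9

9


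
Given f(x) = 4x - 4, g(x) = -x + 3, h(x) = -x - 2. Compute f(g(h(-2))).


h(-2) = 0
g(0) = 3
f(3) = 8

8


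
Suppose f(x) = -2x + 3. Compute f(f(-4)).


f(-4) = 11
f(11) = -19

-19


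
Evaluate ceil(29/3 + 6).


29/3 = 9.6667
9.6667 + 6 = 15.6667
ceil(15.6667) = 16

16


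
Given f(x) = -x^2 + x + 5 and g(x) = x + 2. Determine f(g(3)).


g(3) = 5
f(5) = (-1)*(5)^2 + 1*(5) + 5 = -15

-15


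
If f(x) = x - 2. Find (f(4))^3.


f(4) = 2
(2)^3 = 8

8


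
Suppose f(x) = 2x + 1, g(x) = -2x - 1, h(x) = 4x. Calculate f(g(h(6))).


h(6) = 24
g(24) = -49
f(-49) = -97

-97


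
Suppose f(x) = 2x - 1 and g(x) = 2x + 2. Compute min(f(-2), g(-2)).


f(-2) = -5
g(-2) = -2
min = -5

-5


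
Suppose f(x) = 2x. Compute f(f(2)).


f(2) = 4
f(4) = 8

8


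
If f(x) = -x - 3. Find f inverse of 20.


-23


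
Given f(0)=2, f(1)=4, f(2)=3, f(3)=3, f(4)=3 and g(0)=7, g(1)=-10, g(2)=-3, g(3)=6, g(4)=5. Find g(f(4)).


f(4) = 3
g(3) = 6

6


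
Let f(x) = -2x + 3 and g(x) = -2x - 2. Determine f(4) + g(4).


f(4) = -5
g(4) = -10
Sum = -15

-15


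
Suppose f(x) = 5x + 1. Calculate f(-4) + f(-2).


f(-4) = -19
f(-2) = -9
Sum = -28

-28


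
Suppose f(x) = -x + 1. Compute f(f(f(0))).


f(0) = 1
f(1) = 0
f(0) = 1

1


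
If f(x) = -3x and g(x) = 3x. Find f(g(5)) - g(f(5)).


f(g(5)) = -45
g(f(5)) = -45
Difference = 0

0


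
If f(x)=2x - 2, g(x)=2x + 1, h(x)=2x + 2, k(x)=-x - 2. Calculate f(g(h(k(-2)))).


k(-2) = 0
h(0) = 2
g(2) = 5
f(5) = 8

8


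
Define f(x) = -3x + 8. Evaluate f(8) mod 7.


f(8) = -16
-16 mod 7 = 5

5


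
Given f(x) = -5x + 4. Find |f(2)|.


6


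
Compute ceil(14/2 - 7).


14/2 = 7
7 - 7 = 0
ceil(0) = 0

0


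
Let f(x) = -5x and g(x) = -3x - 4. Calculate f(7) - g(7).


f(7) = -35
g(7) = -25
Difference = -10

-10


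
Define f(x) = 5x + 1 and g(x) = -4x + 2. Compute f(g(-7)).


g(-7) = 30
f(30) = 151

151


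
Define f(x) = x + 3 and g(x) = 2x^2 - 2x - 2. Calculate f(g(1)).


g(1) = -2
f(-2) = 1

1


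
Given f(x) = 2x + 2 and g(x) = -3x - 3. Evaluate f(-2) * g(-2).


-6


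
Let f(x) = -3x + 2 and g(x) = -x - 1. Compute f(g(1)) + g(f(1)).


f(g(1)) = 8
g(f(1)) = 0
Sum = 8

8


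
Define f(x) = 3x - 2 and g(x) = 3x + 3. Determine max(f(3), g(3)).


f(3) = 7
g(3) = 12
max = 12

12


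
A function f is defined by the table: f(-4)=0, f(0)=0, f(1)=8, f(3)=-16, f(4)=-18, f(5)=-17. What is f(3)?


Reading from the table at x = 3

-16


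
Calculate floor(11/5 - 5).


-3


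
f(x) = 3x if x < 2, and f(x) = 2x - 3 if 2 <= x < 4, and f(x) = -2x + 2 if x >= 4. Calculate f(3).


3 satisfies 2 <= x < 4
f(3) = 3

3


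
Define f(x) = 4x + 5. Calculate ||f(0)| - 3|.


f(0) = 5
|5| = 5
|5 - 3| = 2

2


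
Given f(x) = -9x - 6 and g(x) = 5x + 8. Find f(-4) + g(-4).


f(-4) = 30
g(-4) = -12
Sum = 18

18


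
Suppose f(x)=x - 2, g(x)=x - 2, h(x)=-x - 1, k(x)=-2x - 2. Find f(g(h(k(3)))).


3


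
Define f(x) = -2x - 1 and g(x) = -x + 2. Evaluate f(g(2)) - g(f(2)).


-8


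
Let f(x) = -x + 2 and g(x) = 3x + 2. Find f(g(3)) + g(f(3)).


f(g(3)) = -9
g(f(3)) = -1
Sum = -10

-10


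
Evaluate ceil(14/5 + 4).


7


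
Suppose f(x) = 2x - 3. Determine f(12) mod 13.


f(12) = 21
21 mod 13 = 8

8


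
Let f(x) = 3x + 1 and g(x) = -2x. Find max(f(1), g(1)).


f(1) = 4
g(1) = -2
max = 4

4


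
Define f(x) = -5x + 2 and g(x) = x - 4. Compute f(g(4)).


g(4) = 0
f(0) = 2

2


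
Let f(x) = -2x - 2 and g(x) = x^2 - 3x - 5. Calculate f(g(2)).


12


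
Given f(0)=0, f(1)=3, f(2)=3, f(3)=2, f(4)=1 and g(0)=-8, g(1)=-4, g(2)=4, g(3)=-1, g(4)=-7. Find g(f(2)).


f(2) = 3
g(3) = -1

-1


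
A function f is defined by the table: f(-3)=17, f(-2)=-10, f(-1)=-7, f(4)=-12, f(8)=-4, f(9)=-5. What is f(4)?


Reading from the table at x = 4

-12


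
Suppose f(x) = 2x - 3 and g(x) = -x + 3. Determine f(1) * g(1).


-2


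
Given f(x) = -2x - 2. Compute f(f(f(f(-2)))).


f(-2) = 2
f(2) = -6
f(-6) = 10
f(10) = -22

-22


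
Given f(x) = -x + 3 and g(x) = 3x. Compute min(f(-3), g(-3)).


f(-3) = 6
g(-3) = -9
min = -9

-9


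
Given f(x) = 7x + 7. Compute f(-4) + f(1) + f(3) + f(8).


f(-4) = -21
f(1) = 14
f(3) = 28
f(8) = 63
Sum = 84

84


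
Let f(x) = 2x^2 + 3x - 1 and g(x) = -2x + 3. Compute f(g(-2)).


g(-2) = 7
f(7) = 2*(7)^2 + 3*(7) - 1 = 118

118


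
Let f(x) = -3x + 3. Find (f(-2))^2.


81


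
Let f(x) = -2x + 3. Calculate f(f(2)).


f(2) = -1
f(-1) = 5

5


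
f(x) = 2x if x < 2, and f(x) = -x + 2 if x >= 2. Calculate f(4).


4 satisfies x >= 2
f(4) = -2

-2


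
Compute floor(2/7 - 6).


2/7 = 0.2857
0.2857 - 6 = -5.7143
floor(-5.7143) = -6

-6


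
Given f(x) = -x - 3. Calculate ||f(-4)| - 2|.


1


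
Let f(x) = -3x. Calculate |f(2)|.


f(2) = -6
|-6| = 6

6


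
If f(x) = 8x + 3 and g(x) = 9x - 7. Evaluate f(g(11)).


739


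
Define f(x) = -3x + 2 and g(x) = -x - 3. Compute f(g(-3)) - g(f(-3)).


f(g(-3)) = 2
g(f(-3)) = -14
Difference = 16

16


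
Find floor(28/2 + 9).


23


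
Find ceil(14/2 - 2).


5


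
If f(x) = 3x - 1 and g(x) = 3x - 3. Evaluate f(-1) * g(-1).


24


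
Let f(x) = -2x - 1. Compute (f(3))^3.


f(3) = -7
(-7)^3 = -343

-343


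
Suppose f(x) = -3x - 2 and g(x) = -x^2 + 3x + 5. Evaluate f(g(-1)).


g(-1) = 1
f(1) = -5

-5


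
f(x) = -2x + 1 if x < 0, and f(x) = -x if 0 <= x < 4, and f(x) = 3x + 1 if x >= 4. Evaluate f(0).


0 satisfies 0 <= x < 4
f(0) = 0

0


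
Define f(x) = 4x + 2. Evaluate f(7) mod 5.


0


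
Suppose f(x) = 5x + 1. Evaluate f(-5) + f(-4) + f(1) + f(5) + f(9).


35


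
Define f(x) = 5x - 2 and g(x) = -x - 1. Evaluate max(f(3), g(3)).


f(3) = 13
g(3) = -4
max = 13

13


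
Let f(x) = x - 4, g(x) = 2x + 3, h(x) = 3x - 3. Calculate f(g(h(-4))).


h(-4) = -15
g(-15) = -27
f(-27) = -31

-31


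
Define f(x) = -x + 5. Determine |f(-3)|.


f(-3) = 8
|8| = 8

8


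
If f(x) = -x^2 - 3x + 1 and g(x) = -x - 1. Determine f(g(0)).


3


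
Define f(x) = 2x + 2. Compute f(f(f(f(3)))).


f(3) = 8
f(8) = 18
f(18) = 38
f(38) = 78

78


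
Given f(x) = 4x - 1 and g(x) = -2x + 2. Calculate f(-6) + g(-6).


f(-6) = -25
g(-6) = 14
Sum = -11

-11


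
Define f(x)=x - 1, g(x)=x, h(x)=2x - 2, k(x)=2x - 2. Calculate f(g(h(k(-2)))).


k(-2) = -6
h(-6) = -14
g(-14) = -14
f(-14) = -15

-15


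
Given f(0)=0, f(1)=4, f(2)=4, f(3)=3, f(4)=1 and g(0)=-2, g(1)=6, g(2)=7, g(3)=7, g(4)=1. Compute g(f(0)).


f(0) = 0
g(0) = -2

-2


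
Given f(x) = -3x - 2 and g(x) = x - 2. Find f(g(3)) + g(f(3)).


f(g(3)) = -5
g(f(3)) = -13
Sum = -18

-18


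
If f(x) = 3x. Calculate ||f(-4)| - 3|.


f(-4) = -12
|-12| = 12
|12 - 3| = 9

9


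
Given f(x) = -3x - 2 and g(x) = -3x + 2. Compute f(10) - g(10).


f(10) = -32
g(10) = -28
Difference = -4

-4


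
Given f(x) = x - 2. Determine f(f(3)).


f(3) = 1
f(1) = -1

-1


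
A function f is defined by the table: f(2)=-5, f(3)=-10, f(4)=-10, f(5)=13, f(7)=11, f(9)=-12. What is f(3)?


Reading from the table at x = 3

-10


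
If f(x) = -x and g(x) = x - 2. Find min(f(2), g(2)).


f(2) = -2
g(2) = 0
min = -2

-2


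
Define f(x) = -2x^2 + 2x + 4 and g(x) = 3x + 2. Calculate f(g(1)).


g(1) = 5
f(5) = (-2)*(5)^2 + 2*(5) + 4 = -36

-36


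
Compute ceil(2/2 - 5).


2/2 = 1
1 - 5 = -4
ceil(-4) = -4

-4


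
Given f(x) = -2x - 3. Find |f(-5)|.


f(-5) = 7
|7| = 7

7


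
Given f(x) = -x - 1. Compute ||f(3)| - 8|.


4


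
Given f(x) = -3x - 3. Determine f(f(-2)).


f(-2) = 3
f(3) = -12

-12


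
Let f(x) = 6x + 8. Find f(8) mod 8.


f(8) = 56
56 mod 8 = 0

0


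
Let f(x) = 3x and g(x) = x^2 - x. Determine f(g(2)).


g(2) = 2
f(2) = 6

6


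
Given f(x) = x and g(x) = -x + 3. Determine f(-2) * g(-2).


f(-2) = -2
g(-2) = 5
Product = -10

-10


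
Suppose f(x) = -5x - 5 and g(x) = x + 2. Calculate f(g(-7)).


g(-7) = -5
f(-5) = 20

20


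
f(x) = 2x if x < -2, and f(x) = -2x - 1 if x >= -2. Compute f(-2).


3


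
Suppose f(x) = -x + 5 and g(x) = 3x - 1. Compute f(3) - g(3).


f(3) = 2
g(3) = 8
Difference = -6

-6


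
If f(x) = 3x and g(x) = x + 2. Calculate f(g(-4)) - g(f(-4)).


f(g(-4)) = -6
g(f(-4)) = -10
Difference = 4

4


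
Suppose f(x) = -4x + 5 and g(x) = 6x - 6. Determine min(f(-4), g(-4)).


f(-4) = 21
g(-4) = -30
min = -30

-30


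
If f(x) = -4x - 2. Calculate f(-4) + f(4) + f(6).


f(-4) = 14
f(4) = -18
f(6) = -26
Sum = -30

-30


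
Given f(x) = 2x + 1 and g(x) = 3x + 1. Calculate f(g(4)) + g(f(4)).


f(g(4)) = 27
g(f(4)) = 28
Sum = 55

55


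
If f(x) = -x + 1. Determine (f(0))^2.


f(0) = 1
(1)^2 = 1

1


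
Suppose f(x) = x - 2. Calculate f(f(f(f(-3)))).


f(-3) = -5
f(-5) = -7
f(-7) = -9
f(-9) = -11

-11


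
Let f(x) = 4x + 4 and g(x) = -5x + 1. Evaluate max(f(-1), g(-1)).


f(-1) = 0
g(-1) = 6
max = 6

6


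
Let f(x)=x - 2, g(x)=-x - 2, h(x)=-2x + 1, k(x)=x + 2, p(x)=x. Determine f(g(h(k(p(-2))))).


p(-2) = -2
k(-2) = 0
h(0) = 1
g(1) = -3
f(-3) = -5

-5


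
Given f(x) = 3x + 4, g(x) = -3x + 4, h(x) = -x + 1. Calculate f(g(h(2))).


h(2) = -1
g(-1) = 7
f(7) = 25

25


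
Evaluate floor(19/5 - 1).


19/5 = 3.8
3.8 - 1 = 2.8
floor(2.8) = 2

2


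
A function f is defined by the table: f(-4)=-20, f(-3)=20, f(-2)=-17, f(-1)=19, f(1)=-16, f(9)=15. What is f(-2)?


Reading from the table at x = -2

-17


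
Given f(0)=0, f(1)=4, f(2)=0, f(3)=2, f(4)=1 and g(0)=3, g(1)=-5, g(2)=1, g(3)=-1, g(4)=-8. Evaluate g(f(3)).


f(3) = 2
g(2) = 1

1


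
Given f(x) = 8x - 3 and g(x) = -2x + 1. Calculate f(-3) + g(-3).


-20


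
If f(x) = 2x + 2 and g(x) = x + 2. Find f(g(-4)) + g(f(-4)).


f(g(-4)) = -2
g(f(-4)) = -4
Sum = -6

-6


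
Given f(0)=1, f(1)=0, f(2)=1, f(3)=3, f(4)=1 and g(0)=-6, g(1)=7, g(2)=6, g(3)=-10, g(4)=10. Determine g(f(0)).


f(0) = 1
g(1) = 7

7


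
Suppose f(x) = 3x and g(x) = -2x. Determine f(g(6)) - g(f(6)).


0


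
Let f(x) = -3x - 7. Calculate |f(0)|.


f(0) = -7
|-7| = 7

7


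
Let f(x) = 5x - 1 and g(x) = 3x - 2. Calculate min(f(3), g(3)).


f(3) = 14
g(3) = 7
min = 7

7


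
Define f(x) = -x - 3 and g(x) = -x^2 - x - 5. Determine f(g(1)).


g(1) = -7
f(-7) = 4

4


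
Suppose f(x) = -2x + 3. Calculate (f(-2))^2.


f(-2) = 7
(7)^2 = 49

49


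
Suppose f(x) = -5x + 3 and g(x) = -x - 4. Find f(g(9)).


68


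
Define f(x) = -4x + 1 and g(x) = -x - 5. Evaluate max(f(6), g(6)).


f(6) = -23
g(6) = -11
max = -11

-11


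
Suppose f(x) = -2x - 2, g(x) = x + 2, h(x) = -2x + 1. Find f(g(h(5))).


12


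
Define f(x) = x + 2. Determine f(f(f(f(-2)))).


f(-2) = 0
f(0) = 2
f(2) = 4
f(4) = 6

6


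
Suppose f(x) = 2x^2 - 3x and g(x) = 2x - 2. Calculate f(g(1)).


g(1) = 0
f(0) = 2*(0)^2 - 3*(0) = 0

0


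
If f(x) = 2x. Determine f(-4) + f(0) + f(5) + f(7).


f(-4) = -8
f(0) = 0
f(5) = 10
f(7) = 14
Sum = 16

16


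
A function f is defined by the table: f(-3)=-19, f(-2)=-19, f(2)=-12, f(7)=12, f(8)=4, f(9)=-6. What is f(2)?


Reading from the table at x = 2

-12


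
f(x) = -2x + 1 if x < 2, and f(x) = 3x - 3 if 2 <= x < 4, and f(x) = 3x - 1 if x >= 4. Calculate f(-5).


-5 satisfies x < 2
f(-5) = 11

11


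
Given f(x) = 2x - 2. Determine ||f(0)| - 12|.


f(0) = -2
|-2| = 2
|2 - 12| = 10

10


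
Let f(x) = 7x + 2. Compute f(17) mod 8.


f(17) = 121
121 mod 8 = 1

1


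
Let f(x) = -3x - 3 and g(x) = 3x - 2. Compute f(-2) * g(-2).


f(-2) = 3
g(-2) = -8
Product = -24

-24


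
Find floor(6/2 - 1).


2


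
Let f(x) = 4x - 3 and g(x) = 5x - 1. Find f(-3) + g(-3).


-31


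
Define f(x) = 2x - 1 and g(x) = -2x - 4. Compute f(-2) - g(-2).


f(-2) = -5
g(-2) = 0
Difference = -5

-5


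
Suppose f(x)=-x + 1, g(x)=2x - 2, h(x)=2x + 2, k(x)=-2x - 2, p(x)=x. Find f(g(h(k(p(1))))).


15


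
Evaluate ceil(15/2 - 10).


15/2 = 7.5
7.5 - 10 = -2.5
ceil(-2.5) = -2

-2


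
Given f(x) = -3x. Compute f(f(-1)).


f(-1) = 3
f(3) = -9

-9


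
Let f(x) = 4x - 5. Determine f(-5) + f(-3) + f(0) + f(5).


f(-5) = -25
f(-3) = -17
f(0) = -5
f(5) = 15
Sum = -32

-32


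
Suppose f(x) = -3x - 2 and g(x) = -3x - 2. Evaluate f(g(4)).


g(4) = -14
f(-14) = 40

40


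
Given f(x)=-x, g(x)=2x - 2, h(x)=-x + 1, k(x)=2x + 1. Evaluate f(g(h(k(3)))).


k(3) = 7
h(7) = -6
g(-6) = -14
f(-14) = 14

14


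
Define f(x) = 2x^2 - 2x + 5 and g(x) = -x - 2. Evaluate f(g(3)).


g(3) = -5
f(-5) = 2*(-5)^2 - 2*(-5) + 5 = 65

65


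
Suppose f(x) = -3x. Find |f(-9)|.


27


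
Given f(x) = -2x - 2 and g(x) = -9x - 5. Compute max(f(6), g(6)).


f(6) = -14
g(6) = -59
max = -14

-14


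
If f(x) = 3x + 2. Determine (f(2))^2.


f(2) = 8
(8)^2 = 64

64


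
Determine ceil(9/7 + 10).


9/7 = 1.2857
1.2857 + 10 = 11.2857
ceil(11.2857) = 12

12


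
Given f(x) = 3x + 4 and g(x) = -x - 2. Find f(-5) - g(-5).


f(-5) = -11
g(-5) = 3
Difference = -14

-14


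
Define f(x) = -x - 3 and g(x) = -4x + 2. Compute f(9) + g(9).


f(9) = -12
g(9) = -34
Sum = -46

-46


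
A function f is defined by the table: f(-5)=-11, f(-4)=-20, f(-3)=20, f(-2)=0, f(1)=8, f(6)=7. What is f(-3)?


Reading from the table at x = -3

20


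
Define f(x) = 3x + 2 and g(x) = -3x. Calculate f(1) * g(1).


f(1) = 5
g(1) = -3
Product = -15

-15


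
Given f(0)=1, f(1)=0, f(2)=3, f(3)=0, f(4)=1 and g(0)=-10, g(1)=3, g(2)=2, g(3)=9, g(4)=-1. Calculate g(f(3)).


f(3) = 0
g(0) = -10

-10


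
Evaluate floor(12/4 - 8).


12/4 = 3
3 - 8 = -5
floor(-5) = -5

-5


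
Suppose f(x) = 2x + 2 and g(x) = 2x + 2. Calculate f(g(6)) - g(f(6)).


f(g(6)) = 30
g(f(6)) = 30
Difference = 0

0


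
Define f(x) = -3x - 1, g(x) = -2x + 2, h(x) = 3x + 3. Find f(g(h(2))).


h(2) = 9
g(9) = -16
f(-16) = 47

47


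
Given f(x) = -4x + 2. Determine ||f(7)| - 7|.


f(7) = -26
|-26| = 26
|26 - 7| = 19

19


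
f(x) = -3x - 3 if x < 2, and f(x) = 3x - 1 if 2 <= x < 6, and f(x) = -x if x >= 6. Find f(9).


9 satisfies x >= 6
f(9) = -9

-9


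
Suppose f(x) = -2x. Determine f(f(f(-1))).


f(-1) = 2
f(2) = -4
f(-4) = 8

8


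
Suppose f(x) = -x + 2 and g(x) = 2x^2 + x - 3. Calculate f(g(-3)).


g(-3) = 12
f(12) = -10

-10


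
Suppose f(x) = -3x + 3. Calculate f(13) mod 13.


f(13) = -36
-36 mod 13 = 3

3


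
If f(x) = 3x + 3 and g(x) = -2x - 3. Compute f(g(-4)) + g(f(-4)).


f(g(-4)) = 18
g(f(-4)) = 15
Sum = 33

33


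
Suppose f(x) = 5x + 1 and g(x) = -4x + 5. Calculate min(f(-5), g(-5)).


-24


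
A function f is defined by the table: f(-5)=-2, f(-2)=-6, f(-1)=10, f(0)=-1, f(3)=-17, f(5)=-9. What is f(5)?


-9


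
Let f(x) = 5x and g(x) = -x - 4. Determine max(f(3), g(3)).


f(3) = 15
g(3) = -7
max = 15

15


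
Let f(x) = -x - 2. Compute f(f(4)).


f(4) = -6
f(-6) = 4

4


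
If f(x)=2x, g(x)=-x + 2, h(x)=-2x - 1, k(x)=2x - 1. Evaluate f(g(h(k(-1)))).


k(-1) = -3
h(-3) = 5
g(5) = -3
f(-3) = -6

-6


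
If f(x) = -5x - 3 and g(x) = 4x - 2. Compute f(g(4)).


g(4) = 14
f(14) = -73

-73


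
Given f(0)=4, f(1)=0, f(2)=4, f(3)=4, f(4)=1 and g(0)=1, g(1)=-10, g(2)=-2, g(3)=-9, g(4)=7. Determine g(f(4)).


f(4) = 1
g(1) = -10

-10


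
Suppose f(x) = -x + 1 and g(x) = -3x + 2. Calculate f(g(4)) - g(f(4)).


f(g(4)) = 11
g(f(4)) = 11
Difference = 0

0


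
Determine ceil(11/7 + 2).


11/7 = 1.5714
1.5714 + 2 = 3.5714
ceil(3.5714) = 4

4


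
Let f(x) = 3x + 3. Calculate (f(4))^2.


f(4) = 15
(15)^2 = 225

225


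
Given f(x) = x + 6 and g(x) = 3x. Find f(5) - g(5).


f(5) = 11
g(5) = 15
Difference = -4

-4


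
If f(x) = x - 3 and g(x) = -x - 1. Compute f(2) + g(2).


f(2) = -1
g(2) = -3
Sum = -4

-4


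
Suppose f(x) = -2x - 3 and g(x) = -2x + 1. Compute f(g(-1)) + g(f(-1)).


-6


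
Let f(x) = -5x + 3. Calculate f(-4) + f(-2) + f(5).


14


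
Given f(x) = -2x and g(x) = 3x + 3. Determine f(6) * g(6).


f(6) = -12
g(6) = 21
Product = -252

-252


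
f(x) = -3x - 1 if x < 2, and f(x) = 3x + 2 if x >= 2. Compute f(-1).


-1 satisfies x < 2
f(-1) = 2

2


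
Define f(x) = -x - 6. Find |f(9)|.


f(9) = -15
|-15| = 15

15


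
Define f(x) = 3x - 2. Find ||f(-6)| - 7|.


13


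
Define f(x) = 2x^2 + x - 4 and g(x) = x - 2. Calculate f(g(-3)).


g(-3) = -5
f(-5) = 2*(-5)^2 + 1*(-5) - 4 = 41

41


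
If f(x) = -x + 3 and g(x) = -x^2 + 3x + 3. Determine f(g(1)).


g(1) = 5
f(5) = -2

-2


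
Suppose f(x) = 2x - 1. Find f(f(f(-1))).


f(-1) = -3
f(-3) = -7
f(-7) = -15

-15


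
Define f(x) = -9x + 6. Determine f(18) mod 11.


f(18) = -156
-156 mod 11 = 9

9


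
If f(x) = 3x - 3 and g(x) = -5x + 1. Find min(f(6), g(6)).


-29


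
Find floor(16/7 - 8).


16/7 = 2.2857
2.2857 - 8 = -5.7143
floor(-5.7143) = -6

-6


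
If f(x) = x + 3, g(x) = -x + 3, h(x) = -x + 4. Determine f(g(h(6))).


8


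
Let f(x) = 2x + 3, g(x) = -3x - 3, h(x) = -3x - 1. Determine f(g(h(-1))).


h(-1) = 2
g(2) = -9
f(-9) = -15

-15


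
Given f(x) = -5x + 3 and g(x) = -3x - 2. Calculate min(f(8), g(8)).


f(8) = -37
g(8) = -26
min = -37

-37


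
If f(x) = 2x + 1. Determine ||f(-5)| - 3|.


6


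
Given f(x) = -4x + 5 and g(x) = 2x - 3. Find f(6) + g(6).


-10


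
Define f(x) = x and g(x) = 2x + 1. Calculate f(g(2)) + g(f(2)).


f(g(2)) = 5
g(f(2)) = 5
Sum = 10

10


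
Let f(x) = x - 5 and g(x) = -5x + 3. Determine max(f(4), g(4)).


f(4) = -1
g(4) = -17
max = -1

-1


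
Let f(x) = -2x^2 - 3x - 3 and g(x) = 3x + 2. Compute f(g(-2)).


g(-2) = -4
f(-4) = (-2)*(-4)^2 - 3*(-4) - 3 = -23

-23


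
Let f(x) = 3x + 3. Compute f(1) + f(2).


f(1) = 6
f(2) = 9
Sum = 15

15


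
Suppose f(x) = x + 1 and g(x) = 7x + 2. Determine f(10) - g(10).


f(10) = 11
g(10) = 72
Difference = -61

-61


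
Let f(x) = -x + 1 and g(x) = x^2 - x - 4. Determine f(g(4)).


-7


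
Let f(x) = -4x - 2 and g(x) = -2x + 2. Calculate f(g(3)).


g(3) = -4
f(-4) = 14

14


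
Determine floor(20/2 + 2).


12


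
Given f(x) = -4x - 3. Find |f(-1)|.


f(-1) = 1
|1| = 1

1


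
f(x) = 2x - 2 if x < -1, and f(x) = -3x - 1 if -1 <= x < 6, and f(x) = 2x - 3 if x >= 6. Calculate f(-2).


-2 satisfies x < -1
f(-2) = -6

-6


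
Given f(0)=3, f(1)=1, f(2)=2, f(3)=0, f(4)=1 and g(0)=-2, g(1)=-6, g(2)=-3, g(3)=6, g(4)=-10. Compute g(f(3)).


-2


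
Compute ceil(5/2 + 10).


5/2 = 2.5
2.5 + 10 = 12.5
ceil(12.5) = 13

13


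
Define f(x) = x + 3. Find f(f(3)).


f(3) = 6
f(6) = 9

9


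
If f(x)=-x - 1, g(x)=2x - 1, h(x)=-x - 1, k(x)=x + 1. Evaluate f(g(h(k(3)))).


k(3) = 4
h(4) = -5
g(-5) = -11
f(-11) = 10

10


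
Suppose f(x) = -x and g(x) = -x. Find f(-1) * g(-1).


f(-1) = 1
g(-1) = 1
Product = 1

1


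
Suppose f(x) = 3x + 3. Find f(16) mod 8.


f(16) = 51
51 mod 8 = 3

3


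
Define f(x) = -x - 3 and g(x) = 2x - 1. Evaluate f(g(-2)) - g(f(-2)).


f(g(-2)) = 2
g(f(-2)) = -3
Difference = 5

5


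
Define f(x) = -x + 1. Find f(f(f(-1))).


f(-1) = 2
f(2) = -1
f(-1) = 2

2


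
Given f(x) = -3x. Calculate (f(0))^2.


f(0) = 0
(0)^2 = 0

0


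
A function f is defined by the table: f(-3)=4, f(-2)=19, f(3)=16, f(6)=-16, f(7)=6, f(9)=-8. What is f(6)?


Reading from the table at x = 6

-16


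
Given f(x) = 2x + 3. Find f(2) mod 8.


f(2) = 7
7 mod 8 = 7

7


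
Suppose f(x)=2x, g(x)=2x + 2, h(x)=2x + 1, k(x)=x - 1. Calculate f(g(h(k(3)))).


24


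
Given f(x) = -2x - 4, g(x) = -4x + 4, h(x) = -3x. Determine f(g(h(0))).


h(0) = 0
g(0) = 4
f(4) = -12

-12


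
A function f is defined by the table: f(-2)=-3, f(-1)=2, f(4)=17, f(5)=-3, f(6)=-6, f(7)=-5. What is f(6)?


Reading from the table at x = 6

-6


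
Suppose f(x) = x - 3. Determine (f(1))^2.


f(1) = -2
(-2)^2 = 4

4


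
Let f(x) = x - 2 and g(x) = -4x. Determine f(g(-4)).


g(-4) = 16
f(16) = 14

14


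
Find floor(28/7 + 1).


28/7 = 4
4 + 1 = 5
floor(5) = 5

5


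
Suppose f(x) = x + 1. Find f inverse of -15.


Solve x + 1 = -15
x = (-15 - 1) / 1 = -16

-16


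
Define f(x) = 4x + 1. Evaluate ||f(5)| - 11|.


10


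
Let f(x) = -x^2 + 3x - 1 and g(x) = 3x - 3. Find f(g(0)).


-19


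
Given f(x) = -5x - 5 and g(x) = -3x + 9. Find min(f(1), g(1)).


f(1) = -10
g(1) = 6
min = -10

-10


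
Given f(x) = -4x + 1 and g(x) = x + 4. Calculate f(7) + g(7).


f(7) = -27
g(7) = 11
Sum = -16

-16


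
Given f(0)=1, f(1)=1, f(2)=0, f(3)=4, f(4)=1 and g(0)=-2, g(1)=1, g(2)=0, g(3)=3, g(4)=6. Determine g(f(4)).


f(4) = 1
g(1) = 1

1


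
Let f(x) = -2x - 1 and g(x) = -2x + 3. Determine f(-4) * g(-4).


f(-4) = 7
g(-4) = 11
Product = 77

77


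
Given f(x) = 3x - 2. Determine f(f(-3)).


f(-3) = -11
f(-11) = -35

-35


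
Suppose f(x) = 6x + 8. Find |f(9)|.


f(9) = 62
|62| = 62

62


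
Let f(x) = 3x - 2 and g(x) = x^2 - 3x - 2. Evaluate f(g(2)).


g(2) = -4
f(-4) = -14

-14


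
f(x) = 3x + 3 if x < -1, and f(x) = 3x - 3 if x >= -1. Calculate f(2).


2 satisfies x >= -1
f(2) = 3

3


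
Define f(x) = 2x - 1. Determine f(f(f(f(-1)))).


f(-1) = -3
f(-3) = -7
f(-7) = -15
f(-15) = -31

-31


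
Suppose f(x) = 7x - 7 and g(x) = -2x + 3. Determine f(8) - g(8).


f(8) = 49
g(8) = -13
Difference = 62

62


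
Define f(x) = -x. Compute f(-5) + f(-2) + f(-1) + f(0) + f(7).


f(-5) = 5
f(-2) = 2
f(-1) = 1
f(0) = 0
f(7) = -7
Sum = 1

1


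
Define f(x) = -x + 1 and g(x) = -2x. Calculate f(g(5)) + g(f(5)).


19


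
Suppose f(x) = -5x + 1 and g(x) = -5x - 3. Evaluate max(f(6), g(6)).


-29


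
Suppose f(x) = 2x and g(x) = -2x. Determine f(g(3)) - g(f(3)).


f(g(3)) = -12
g(f(3)) = -12
Difference = 0

0


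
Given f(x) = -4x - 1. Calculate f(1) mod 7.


f(1) = -5
-5 mod 7 = 2

2


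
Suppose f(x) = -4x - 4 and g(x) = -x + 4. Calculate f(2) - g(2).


-14


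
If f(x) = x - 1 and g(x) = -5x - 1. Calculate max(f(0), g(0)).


f(0) = -1
g(0) = -1
max = -1

-1


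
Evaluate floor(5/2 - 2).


5/2 = 2.5
2.5 - 2 = 0.5
floor(0.5) = 0

0


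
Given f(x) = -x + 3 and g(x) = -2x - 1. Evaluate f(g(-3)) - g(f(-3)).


f(g(-3)) = -2
g(f(-3)) = -13
Difference = 11

11


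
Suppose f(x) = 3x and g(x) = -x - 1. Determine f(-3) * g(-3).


f(-3) = -9
g(-3) = 2
Product = -18

-18


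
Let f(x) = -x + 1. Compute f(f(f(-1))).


f(-1) = 2
f(2) = -1
f(-1) = 2

2


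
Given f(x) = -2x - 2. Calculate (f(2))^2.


f(2) = -6
(-6)^2 = 36

36


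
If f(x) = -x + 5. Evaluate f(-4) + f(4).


f(-4) = 9
f(4) = 1
Sum = 10

10


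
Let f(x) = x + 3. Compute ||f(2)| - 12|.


f(2) = 5
|5| = 5
|5 - 12| = 7

7


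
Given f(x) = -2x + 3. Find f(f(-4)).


f(-4) = 11
f(11) = -19

-19


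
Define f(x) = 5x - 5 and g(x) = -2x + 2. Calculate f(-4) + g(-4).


-15


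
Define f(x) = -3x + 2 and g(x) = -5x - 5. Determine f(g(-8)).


g(-8) = 35
f(35) = -103

-103


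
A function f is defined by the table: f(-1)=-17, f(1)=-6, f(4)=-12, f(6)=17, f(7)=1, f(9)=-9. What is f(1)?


Reading from the table at x = 1

-6


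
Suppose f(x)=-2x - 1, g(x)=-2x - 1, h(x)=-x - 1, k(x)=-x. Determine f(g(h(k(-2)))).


-11


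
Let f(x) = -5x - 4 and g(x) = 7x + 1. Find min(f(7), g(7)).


f(7) = -39
g(7) = 50
min = -39

-39


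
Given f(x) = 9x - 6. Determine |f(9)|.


f(9) = 75
|75| = 75

75


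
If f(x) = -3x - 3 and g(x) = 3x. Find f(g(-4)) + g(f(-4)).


f(g(-4)) = 33
g(f(-4)) = 27
Sum = 60

60


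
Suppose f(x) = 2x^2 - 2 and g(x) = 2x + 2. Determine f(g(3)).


g(3) = 8
f(8) = 2*(8)^2 - 2 = 126

126


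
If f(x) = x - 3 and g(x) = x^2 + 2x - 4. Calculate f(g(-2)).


-7


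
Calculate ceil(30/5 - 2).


30/5 = 6
6 - 2 = 4
ceil(4) = 4

4


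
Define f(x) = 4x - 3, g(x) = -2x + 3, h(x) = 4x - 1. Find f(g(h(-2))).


h(-2) = -9
g(-9) = 21
f(21) = 81

81


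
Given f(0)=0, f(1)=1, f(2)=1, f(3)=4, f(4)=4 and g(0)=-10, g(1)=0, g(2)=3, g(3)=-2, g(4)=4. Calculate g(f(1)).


f(1) = 1
g(1) = 0

0


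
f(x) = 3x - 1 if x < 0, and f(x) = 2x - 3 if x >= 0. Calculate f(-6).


-6 satisfies x < 0
f(-6) = -19

-19


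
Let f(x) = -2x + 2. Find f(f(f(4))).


f(4) = -6
f(-6) = 14
f(14) = -26

-26
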